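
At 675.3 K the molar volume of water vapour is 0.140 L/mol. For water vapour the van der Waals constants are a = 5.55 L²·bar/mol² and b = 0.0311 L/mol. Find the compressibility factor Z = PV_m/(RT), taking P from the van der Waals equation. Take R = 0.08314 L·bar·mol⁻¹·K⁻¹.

P = RT/(V_m − b) − a/V_m² = (0.08314)(675.3)/(0.140 − 0.0311) − 5.55/(0.140)²
  = 56.144/0.10890 − 283.16 = 515.56 − 283.16 = 232.40 bar
Z = PV_m/(RT) = (232.40)(0.140)/((0.08314)(675.3)) = 32.536/56.144 = 0.5795

Z ≈ 0.5795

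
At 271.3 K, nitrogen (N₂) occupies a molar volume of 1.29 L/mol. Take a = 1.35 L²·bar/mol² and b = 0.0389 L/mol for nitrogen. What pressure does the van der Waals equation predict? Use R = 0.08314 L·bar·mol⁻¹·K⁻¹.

P ≈ 17.22 bar

P = RT/(V_m − b) − a/V_m²
RT/(V_m − b) = (0.08314)(271.3)/(1.29 − 0.0389) = 22.556/1.2511 = 18.029 bar
a/V_m² = 1.35/(1.29)² = 0.81125 bar
P = 18.029 − 0.81125 = 17.22 bar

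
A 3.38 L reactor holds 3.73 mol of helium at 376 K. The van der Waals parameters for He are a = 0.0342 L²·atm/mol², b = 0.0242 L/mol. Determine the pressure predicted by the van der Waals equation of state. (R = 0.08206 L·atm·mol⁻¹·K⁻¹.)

P ≈ 34.94 atm

P = nRT/(V − nb) − a n²/V²
nRT/(V − nb) = (3.73)(0.08206)(376)/(3.38 − 3.73×0.0242) = 115.09/3.2897 = 34.985 atm
a n²/V² = (0.0342)(3.73)²/(3.38)² = 0.041650 atm
P = 34.985 − 0.041650 = 34.94 atm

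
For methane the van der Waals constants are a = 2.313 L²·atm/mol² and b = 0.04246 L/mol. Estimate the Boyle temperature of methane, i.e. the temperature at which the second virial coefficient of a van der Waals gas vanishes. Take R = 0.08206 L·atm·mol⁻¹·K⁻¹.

T_B ≈ 663.8 K

For a van der Waals gas the second virial coefficient B₂ = b − a/(RT) vanishes at T_B = a/(Rb).
T_B = 2.313/(0.08206×0.04246) = 2.313/0.0034843 = 663.8 K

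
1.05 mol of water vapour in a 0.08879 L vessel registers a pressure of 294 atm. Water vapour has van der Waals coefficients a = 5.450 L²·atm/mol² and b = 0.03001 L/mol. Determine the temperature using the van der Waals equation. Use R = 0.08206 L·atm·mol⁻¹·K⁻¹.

T ≈ 702.1 K

T = (P + a n²/V²)(V − nb)/(nR)
P + a n²/V² = 294 + (5.450)(1.05)²/(0.08879)² = 1056.2 atm
V − nb = 0.08879 − (1.05)(0.03001) = 0.057280 L
T = (1056.2)(0.057280)/((1.05)(0.08206)) = 702.1 K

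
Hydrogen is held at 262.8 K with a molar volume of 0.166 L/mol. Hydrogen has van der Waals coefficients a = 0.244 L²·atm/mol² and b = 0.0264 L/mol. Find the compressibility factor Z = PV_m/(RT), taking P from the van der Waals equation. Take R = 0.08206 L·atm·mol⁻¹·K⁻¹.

Z ≈ 1.121

P = RT/(V_m − b) − a/V_m² = (0.08206)(262.8)/(0.166 − 0.0264) − 0.244/(0.166)²
  = 21.565/0.13960 − 8.8547 = 154.48 − 8.8547 = 145.63 atm
Z = PV_m/(RT) = (145.63)(0.166)/((0.08206)(262.8)) = 24.175/21.565 = 1.121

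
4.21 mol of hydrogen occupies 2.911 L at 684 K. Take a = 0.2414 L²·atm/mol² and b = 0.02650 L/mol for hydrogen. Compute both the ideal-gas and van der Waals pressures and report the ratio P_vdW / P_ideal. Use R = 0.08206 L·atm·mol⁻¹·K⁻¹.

Ideal: P_ideal = nRT/V = (4.21)(0.08206)(684)/2.911 = 81.1760 atm
vdW: P = nRT/(V − nb) − a n²/V² = 236.303/2.79944 − 4.27860/8.47392 = 84.4108 − 0.504914 = 83.9059 atm
Ratio = 83.9059/81.1760 = 1.034

P_vdW / P_ideal ≈ 1.034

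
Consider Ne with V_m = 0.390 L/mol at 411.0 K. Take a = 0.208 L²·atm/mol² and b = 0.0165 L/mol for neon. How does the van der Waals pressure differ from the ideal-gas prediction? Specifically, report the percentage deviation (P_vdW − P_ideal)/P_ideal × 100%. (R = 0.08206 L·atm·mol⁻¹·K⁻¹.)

2.84 %

Ideal: P_ideal = RT/V_m = (0.08206)(411.0)/0.390 = 86.4786 atm
vdW: P = RT/(V_m − b) − a/V_m² = 33.7267/0.373500 − 0.208/0.152100 = 90.2991 − 1.36752 = 88.9316 atm
% deviation = (88.9316 − 86.4786)/86.4786 × 100% = 2.84%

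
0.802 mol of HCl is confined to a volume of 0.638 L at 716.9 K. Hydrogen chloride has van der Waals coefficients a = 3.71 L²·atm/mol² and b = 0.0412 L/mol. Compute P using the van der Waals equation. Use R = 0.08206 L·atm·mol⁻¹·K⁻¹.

P = nRT/(V − nb) − a n²/V²
nRT/(V − nb) = (0.802)(0.08206)(716.9)/(0.638 − 0.802×0.0412) = 47.181/0.60496 = 77.990 atm
a n²/V² = (3.71)(0.802)²/(0.638)² = 5.8625 atm
P = 77.990 − 5.8625 = 72.13 atm

P ≈ 72.13 atm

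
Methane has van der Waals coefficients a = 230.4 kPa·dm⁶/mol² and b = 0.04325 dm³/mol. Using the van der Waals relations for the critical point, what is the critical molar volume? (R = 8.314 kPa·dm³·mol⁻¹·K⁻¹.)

V_m,c ≈ 0.1298 dm³/mol

For a van der Waals gas, V_m,c = 3b.
V_m,c = 3×0.04325 = 0.1298 dm³/mol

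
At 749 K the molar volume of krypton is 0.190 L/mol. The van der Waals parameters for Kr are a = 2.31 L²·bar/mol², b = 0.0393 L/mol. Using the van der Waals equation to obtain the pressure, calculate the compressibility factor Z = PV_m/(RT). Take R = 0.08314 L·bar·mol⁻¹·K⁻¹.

Z ≈ 1.066

P = RT/(V_m − b) − a/V_m² = (0.08314)(749)/(0.190 − 0.0393) − 2.31/(0.190)²
  = 62.272/0.15070 − 63.989 = 413.22 − 63.989 = 349.23 bar
Z = PV_m/(RT) = (349.23)(0.190)/((0.08314)(749)) = 66.354/62.272 = 1.066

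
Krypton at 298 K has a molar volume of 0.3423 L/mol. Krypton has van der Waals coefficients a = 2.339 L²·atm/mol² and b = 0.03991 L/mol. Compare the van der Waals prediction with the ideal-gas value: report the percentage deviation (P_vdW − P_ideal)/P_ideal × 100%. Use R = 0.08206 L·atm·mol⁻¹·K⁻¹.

-14.74 %

Ideal: P_ideal = RT/V_m = (0.08206)(298)/0.3423 = 71.4399 atm
vdW: P = RT/(V_m − b) − a/V_m² = 24.4539/0.302390 − 2.339/0.117169 = 80.8687 − 19.9626 = 60.9061 atm
% deviation = (60.9061 − 71.4399)/71.4399 × 100% = -14.74%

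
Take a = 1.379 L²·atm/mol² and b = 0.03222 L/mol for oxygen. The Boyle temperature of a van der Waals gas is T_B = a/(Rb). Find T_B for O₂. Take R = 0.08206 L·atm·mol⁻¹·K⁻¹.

T_B ≈ 521.6 K

For a van der Waals gas the second virial coefficient B₂ = b − a/(RT) vanishes at T_B = a/(Rb).
T_B = 1.379/(0.08206×0.03222) = 1.379/0.0026440 = 521.6 K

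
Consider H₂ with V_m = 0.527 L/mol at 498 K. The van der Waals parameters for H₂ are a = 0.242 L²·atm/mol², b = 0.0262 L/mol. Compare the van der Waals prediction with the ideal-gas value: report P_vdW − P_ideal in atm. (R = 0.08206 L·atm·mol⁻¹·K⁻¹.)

ΔP ≈ 3.185 atm

Ideal: P_ideal = RT/V_m = (0.08206)(498)/0.527 = 77.5444 atm
vdW: P = RT/(V_m − b) − a/V_m² = 40.8659/0.500800 − 0.242/0.277729 = 81.6012 − 0.871353 = 80.7298 atm
ΔP = 80.7298 − 77.5444 = 3.185 atm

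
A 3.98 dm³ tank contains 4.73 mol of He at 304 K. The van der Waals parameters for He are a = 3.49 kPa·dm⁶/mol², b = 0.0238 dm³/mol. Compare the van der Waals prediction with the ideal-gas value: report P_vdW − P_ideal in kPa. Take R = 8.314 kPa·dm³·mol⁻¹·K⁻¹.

Ideal: P_ideal = nRT/V = (4.73)(8.314)(304)/3.98 = 3003.74 kPa
vdW: P = nRT/(V − nb) − a n²/V² = 11954.9/3.86743 − 78.0814/15.8404 = 3091.17 − 4.92926 = 3086.24 kPa
ΔP = 3086.24 − 3003.74 = 82.5 kPa

ΔP ≈ 82.5 kPa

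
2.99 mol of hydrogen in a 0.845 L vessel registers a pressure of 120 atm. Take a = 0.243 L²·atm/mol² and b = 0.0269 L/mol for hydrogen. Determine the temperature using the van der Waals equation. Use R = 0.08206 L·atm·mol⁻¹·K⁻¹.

T = (P + a n²/V²)(V − nb)/(nR)
P + a n²/V² = 120 + (0.243)(2.99)²/(0.845)² = 123.04 atm
V − nb = 0.845 − (2.99)(0.0269) = 0.76457 L
T = (123.04)(0.76457)/((2.99)(0.08206)) = 383.4 K

T ≈ 383.4 K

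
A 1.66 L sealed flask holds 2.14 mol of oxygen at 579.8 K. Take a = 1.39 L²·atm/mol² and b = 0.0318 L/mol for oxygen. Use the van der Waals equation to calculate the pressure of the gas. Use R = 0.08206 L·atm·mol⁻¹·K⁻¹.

P ≈ 61.65 atm

P = nRT/(V − nb) − a n²/V²
nRT/(V − nb) = (2.14)(0.08206)(579.8)/(1.66 − 2.14×0.0318) = 101.82/1.5919 = 63.961 atm
a n²/V² = (1.39)(2.14)²/(1.66)² = 2.3101 atm
P = 63.961 − 2.3101 = 61.65 atm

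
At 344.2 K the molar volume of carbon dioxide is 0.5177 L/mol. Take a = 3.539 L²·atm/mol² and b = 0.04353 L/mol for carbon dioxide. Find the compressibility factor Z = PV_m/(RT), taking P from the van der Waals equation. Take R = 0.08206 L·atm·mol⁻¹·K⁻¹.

P = RT/(V_m − b) − a/V_m² = (0.08206)(344.2)/(0.5177 − 0.04353) − 3.539/(0.5177)²
  = 28.245/0.47417 − 13.205 = 59.567 − 13.205 = 46.362 atm
Z = PV_m/(RT) = (46.362)(0.5177)/((0.08206)(344.2)) = 24.002/28.245 = 0.8498

Z ≈ 0.8498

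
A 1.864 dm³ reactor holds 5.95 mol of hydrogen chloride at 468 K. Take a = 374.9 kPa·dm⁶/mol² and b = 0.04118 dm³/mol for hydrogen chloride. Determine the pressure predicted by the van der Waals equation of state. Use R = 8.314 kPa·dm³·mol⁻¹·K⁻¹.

P ≈ 10480 kPa

P = nRT/(V − nb) − a n²/V²
nRT/(V − nb) = (5.95)(8.314)(468)/(1.864 − 5.95×0.04118) = 23151/1.6190 = 14300 kPa
a n²/V² = (374.9)(5.95)²/(1.864)² = 3819.9 kPa
P = 14300 − 3819.9 = 10480 kPa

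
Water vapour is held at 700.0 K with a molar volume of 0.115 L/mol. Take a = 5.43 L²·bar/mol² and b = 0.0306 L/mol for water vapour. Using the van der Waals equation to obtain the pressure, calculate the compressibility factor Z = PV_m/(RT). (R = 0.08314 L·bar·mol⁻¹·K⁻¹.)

P = RT/(V_m − b) − a/V_m² = (0.08314)(700.0)/(0.115 − 0.0306) − 5.43/(0.115)²
  = 58.198/0.084400 − 410.59 = 689.55 − 410.59 = 278.96 bar
Z = PV_m/(RT) = (278.96)(0.115)/((0.08314)(700.0)) = 32.080/58.198 = 0.5512

Z ≈ 0.5512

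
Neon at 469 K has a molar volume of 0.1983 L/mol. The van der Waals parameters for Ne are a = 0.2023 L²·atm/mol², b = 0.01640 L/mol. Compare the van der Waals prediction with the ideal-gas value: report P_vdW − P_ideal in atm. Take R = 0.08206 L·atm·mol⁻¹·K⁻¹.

ΔP ≈ 12.35 atm

Ideal: P_ideal = RT/V_m = (0.08206)(469)/0.1983 = 194.080 atm
vdW: P = RT/(V_m − b) − a/V_m² = 38.4861/0.181900 − 0.2023/0.0393229 = 211.578 − 5.14458 = 206.433 atm
ΔP = 206.433 − 194.080 = 12.35 atm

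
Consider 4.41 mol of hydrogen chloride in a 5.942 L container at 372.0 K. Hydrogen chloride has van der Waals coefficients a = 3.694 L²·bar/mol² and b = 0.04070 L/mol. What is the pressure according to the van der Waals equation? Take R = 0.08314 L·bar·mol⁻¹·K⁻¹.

P = nRT/(V − nb) − a n²/V²
nRT/(V − nb) = (4.41)(0.08314)(372.0)/(5.942 − 4.41×0.04070) = 136.39/5.7625 = 23.669 bar
a n²/V² = (3.694)(4.41)²/(5.942)² = 2.0347 bar
P = 23.669 − 2.0347 = 21.63 bar

P ≈ 21.63 bar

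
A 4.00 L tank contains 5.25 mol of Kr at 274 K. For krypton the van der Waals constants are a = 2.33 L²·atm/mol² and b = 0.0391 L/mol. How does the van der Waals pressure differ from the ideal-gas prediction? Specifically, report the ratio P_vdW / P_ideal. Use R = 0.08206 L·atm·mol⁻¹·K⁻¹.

Ideal: P_ideal = nRT/V = (5.25)(0.08206)(274)/4.00 = 29.5108 atm
vdW: P = nRT/(V − nb) − a n²/V² = 118.043/3.79473 − 64.2206/16.0000 = 31.1071 − 4.01379 = 27.0933 atm
Ratio = 27.0933/29.5108 = 0.9181

P_vdW / P_ideal ≈ 0.9181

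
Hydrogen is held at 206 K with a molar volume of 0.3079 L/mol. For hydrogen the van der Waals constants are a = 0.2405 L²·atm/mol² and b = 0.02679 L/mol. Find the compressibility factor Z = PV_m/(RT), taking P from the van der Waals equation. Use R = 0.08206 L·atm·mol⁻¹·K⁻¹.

Z ≈ 1.049

P = RT/(V_m − b) − a/V_m² = (0.08206)(206)/(0.3079 − 0.02679) − 0.2405/(0.3079)²
  = 16.904/0.28111 − 2.5369 = 60.133 − 2.5369 = 57.596 atm
Z = PV_m/(RT) = (57.596)(0.3079)/((0.08206)(206)) = 17.734/16.904 = 1.049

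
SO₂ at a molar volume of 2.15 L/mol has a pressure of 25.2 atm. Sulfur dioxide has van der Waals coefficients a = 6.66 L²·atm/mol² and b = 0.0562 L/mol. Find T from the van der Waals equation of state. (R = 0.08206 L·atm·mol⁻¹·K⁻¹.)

T = (P + a/V_m²)(V_m − b)/R
P + a/V_m² = 25.2 + 6.66/(2.15)² = 26.641 atm
V_m − b = 2.15 − 0.0562 = 2.0938 L/mol
T = (26.641)(2.0938)/0.08206 = 679.8 K

T ≈ 679.8 K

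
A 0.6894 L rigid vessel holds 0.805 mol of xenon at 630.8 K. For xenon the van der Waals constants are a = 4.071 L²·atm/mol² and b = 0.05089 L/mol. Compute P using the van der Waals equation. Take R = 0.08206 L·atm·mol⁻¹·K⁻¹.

P = nRT/(V − nb) − a n²/V²
nRT/(V − nb) = (0.805)(0.08206)(630.8)/(0.6894 − 0.805×0.05089) = 41.670/0.64843 = 64.263 atm
a n²/V² = (4.071)(0.805)²/(0.6894)² = 5.5507 atm
P = 64.263 − 5.5507 = 58.71 atm

P ≈ 58.71 atm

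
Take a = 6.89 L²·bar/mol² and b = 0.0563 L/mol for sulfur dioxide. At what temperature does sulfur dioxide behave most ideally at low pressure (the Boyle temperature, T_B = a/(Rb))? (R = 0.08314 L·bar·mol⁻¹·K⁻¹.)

T_B ≈ 1472 K

For a van der Waals gas the second virial coefficient B₂ = b − a/(RT) vanishes at T_B = a/(Rb).
T_B = 6.89/(0.08314×0.0563) = 6.89/0.0046808 = 1472 K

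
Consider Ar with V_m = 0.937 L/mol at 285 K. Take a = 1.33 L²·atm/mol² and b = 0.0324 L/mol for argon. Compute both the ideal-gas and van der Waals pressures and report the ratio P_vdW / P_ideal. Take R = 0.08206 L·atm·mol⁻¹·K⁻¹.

Ideal: P_ideal = RT/V_m = (0.08206)(285)/0.937 = 24.9596 atm
vdW: P = RT/(V_m − b) − a/V_m² = 23.3871/0.904600 − 1.33/0.877969 = 25.8535 − 1.51486 = 24.3386 atm
Ratio = 24.3386/24.9596 = 0.9751

P_vdW / P_ideal ≈ 0.9751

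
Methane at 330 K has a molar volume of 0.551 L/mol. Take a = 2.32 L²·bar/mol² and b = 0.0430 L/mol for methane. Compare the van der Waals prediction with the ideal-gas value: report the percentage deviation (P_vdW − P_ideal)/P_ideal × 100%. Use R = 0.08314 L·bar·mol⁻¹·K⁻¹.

Ideal: P_ideal = RT/V_m = (0.08314)(330)/0.551 = 49.7935 bar
vdW: P = RT/(V_m − b) − a/V_m² = 27.4362/0.508000 − 2.32/0.303601 = 54.0083 − 7.64161 = 46.3667 bar
% deviation = (46.3667 − 49.7935)/49.7935 × 100% = -6.88%

-6.88 %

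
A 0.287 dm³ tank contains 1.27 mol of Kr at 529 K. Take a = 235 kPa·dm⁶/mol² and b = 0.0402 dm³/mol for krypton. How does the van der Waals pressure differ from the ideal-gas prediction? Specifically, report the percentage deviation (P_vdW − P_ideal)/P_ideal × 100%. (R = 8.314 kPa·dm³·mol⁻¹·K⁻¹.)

Ideal: P_ideal = nRT/V = (1.27)(8.314)(529)/0.287 = 19462.0 kPa
vdW: P = nRT/(V − nb) − a n²/V² = 5585.59/0.235946 − 379.032/0.0823690 = 23673.2 − 4601.63 = 19071.6 kPa
% deviation = (19071.6 − 19462.0)/19462.0 × 100% = -2.01%

-2.01 %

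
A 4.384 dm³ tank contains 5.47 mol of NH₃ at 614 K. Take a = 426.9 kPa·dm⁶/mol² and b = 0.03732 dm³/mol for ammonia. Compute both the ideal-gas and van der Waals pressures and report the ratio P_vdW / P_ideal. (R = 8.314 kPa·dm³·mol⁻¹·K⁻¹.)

Ideal: P_ideal = nRT/V = (5.47)(8.314)(614)/4.384 = 6369.35 kPa
vdW: P = nRT/(V − nb) − a n²/V² = 27923.2/4.17986 − 12773.2/19.2195 = 6680.42 − 664.596 = 6015.82 kPa
Ratio = 6015.82/6369.35 = 0.9445

P_vdW / P_ideal ≈ 0.9445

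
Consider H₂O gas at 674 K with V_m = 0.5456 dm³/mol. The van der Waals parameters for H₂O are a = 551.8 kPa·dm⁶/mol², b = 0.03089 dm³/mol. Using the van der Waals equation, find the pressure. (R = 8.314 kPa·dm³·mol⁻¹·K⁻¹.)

P = RT/(V_m − b) − a/V_m²
RT/(V_m − b) = (8.314)(674)/(0.5456 − 0.03089) = 5603.6/0.51471 = 10887 kPa
a/V_m² = 551.8/(0.5456)² = 1853.7 kPa
P = 10887 − 1853.7 = 9033 kPa

P ≈ 9033 kPa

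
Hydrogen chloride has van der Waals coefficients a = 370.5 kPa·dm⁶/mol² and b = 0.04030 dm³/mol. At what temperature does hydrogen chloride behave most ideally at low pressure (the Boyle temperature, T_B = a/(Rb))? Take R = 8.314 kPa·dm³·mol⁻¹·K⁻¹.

T_B ≈ 1106 K

For a van der Waals gas the second virial coefficient B₂ = b − a/(RT) vanishes at T_B = a/(Rb).
T_B = 370.5/(8.314×0.04030) = 370.5/0.33505 = 1106 K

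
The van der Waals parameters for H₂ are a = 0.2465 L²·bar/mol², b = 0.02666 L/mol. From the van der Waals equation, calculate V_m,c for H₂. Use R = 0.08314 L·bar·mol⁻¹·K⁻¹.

For a van der Waals gas, V_m,c = 3b.
V_m,c = 3×0.02666 = 0.07998 L/mol

V_m,c ≈ 0.07998 L/mol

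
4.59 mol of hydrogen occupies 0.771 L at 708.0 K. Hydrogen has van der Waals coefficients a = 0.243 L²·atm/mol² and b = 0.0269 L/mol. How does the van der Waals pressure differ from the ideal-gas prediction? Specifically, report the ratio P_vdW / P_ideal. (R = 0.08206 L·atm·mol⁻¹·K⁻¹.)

Ideal: P_ideal = nRT/V = (4.59)(0.08206)(708.0)/0.771 = 345.878 atm
vdW: P = nRT/(V − nb) − a n²/V² = 266.672/0.647529 − 5.11955/0.594441 = 411.830 − 8.61238 = 403.218 atm
Ratio = 403.218/345.878 = 1.166

P_vdW / P_ideal ≈ 1.166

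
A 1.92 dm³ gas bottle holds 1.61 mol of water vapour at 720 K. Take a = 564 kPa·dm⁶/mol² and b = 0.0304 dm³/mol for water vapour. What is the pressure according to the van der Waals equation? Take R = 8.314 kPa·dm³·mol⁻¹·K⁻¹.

P = nRT/(V − nb) − a n²/V²
nRT/(V − nb) = (1.61)(8.314)(720)/(1.92 − 1.61×0.0304) = 9637.6/1.8711 = 5150.8 kPa
a n²/V² = (564)(1.61)²/(1.92)² = 396.58 kPa
P = 5150.8 − 396.58 = 4754 kPa

P ≈ 4754 kPa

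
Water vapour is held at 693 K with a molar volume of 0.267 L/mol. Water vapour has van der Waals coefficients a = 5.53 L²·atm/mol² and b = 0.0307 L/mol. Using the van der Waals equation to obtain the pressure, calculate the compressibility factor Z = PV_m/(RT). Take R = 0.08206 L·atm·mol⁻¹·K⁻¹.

P = RT/(V_m − b) − a/V_m² = (0.08206)(693)/(0.267 − 0.0307) − 5.53/(0.267)²
  = 56.868/0.23630 − 77.572 = 240.66 − 77.572 = 163.09 atm
Z = PV_m/(RT) = (163.09)(0.267)/((0.08206)(693)) = 43.545/56.868 = 0.7657

Z ≈ 0.7657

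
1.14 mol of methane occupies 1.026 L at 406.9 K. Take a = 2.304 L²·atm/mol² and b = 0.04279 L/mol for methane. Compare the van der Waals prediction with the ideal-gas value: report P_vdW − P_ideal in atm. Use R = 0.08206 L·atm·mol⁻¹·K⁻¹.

ΔP ≈ -0.992 atm

Ideal: P_ideal = nRT/V = (1.14)(0.08206)(406.9)/1.026 = 37.1002 atm
vdW: P = nRT/(V − nb) − a n²/V² = 38.0648/0.977219 − 2.99428/1.05268 = 38.9522 − 2.84444 = 36.1078 atm
ΔP = 36.1078 − 37.1002 = -0.992 atm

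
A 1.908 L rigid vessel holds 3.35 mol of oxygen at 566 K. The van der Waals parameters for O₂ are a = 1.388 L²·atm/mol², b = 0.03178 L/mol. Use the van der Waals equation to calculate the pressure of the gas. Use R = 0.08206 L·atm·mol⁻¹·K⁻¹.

P ≈ 82.09 atm

P = nRT/(V − nb) − a n²/V²
nRT/(V − nb) = (3.35)(0.08206)(566)/(1.908 − 3.35×0.03178) = 155.59/1.8015 = 86.367 atm
a n²/V² = (1.388)(3.35)²/(1.908)² = 4.2788 atm
P = 86.367 − 4.2788 = 82.09 atm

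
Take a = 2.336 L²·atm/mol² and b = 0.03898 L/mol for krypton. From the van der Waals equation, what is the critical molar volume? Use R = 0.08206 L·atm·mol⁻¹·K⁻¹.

For a van der Waals gas, V_m,c = 3b.
V_m,c = 3×0.03898 = 0.1169 L/mol

V_m,c ≈ 0.1169 L/mol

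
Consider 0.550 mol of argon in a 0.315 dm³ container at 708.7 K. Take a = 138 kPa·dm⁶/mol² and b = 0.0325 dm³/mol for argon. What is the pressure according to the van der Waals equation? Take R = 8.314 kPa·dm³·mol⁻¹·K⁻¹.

P = nRT/(V − nb) − a n²/V²
nRT/(V − nb) = (0.550)(8.314)(708.7)/(0.315 − 0.550×0.0325) = 3240.7/0.29713 = 10907 kPa
a n²/V² = (138)(0.550)²/(0.315)² = 420.71 kPa
P = 10907 − 420.71 = 10486 kPa

P ≈ 10486 kPa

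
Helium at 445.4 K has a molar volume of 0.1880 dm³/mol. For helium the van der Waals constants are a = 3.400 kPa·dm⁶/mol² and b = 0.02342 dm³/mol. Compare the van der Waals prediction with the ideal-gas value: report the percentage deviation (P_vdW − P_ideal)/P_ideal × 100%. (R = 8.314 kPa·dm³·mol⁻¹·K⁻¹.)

13.74 %

Ideal: P_ideal = RT/V_m = (8.314)(445.4)/0.1880 = 19697.1 kPa
vdW: P = RT/(V_m − b) − a/V_m² = 3703.06/0.164580 − 3.400/0.0353440 = 22500.1 − 96.1974 = 22403.9 kPa
% deviation = (22403.9 − 19697.1)/19697.1 × 100% = 13.74%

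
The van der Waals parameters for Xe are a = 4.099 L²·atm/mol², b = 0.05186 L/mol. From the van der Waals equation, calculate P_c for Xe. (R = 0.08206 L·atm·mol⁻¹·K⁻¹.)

P_c ≈ 56.45 atm

For a van der Waals gas, P_c = a/(27b²).
P_c = 4.099/(27×(0.05186)²) = 4.099/0.072615 = 56.45 atm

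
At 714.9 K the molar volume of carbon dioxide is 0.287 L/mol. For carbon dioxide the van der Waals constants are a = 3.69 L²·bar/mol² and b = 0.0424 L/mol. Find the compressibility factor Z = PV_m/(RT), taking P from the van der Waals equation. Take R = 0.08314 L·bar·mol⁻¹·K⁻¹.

Z ≈ 0.9570

P = RT/(V_m − b) − a/V_m² = (0.08314)(714.9)/(0.287 − 0.0424) − 3.69/(0.287)²
  = 59.437/0.24460 − 44.798 = 243.00 − 44.798 = 198.20 bar
Z = PV_m/(RT) = (198.20)(0.287)/((0.08314)(714.9)) = 56.883/59.437 = 0.9570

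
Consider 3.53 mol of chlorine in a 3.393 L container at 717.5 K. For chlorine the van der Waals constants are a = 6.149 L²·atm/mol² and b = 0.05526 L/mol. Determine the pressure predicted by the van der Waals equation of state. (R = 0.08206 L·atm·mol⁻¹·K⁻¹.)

P ≈ 58.34 atm

P = nRT/(V − nb) − a n²/V²
nRT/(V − nb) = (3.53)(0.08206)(717.5)/(3.393 − 3.53×0.05526) = 207.84/3.1979 = 64.993 atm
a n²/V² = (6.149)(3.53)²/(3.393)² = 6.6556 atm
P = 64.993 − 6.6556 = 58.34 atm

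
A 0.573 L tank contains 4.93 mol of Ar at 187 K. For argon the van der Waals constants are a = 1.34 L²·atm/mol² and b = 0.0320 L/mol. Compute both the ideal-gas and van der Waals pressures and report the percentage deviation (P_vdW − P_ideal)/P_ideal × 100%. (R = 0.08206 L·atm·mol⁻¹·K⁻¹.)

-37.14 %

Ideal: P_ideal = nRT/V = (4.93)(0.08206)(187)/0.573 = 132.028 atm
vdW: P = nRT/(V − nb) − a n²/V² = 75.6519/0.415240 − 32.5686/0.328329 = 182.188 − 99.1950 = 82.993 atm
% deviation = (82.993 − 132.028)/132.028 × 100% = -37.14%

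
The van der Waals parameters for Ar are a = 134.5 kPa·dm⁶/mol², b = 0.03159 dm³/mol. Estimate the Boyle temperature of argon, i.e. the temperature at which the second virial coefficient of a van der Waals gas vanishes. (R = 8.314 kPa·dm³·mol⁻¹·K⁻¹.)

T_B ≈ 512.1 K

For a van der Waals gas the second virial coefficient B₂ = b − a/(RT) vanishes at T_B = a/(Rb).
T_B = 134.5/(8.314×0.03159) = 134.5/0.26264 = 512.1 K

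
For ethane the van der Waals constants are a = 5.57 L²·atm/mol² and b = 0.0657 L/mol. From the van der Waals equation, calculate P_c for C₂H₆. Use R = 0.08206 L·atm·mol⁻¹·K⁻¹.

P_c ≈ 47.79 atm

For a van der Waals gas, P_c = a/(27b²).
P_c = 5.57/(27×(0.0657)²) = 5.57/0.11655 = 47.79 atm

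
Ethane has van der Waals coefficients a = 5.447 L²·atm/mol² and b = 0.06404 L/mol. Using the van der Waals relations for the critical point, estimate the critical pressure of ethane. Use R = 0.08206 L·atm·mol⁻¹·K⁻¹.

P_c ≈ 49.19 atm

For a van der Waals gas, P_c = a/(27b²).
P_c = 5.447/(27×(0.06404)²) = 5.447/0.11073 = 49.19 atm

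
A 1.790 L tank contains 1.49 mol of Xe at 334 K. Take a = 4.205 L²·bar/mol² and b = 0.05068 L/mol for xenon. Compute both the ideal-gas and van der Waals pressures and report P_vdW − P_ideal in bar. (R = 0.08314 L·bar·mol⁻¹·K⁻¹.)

ΔP ≈ -1.896 bar

Ideal: P_ideal = nRT/V = (1.49)(0.08314)(334)/1.790 = 23.1148 bar
vdW: P = nRT/(V − nb) − a n²/V² = 41.3755/1.71449 − 9.33552/3.20410 = 24.1328 − 2.91362 = 21.2192 bar
ΔP = 21.2192 − 23.1148 = -1.896 bar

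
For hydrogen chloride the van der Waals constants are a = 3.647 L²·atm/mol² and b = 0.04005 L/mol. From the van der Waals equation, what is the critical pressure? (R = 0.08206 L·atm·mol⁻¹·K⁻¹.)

P_c ≈ 84.21 atm

For a van der Waals gas, P_c = a/(27b²).
P_c = 3.647/(27×(0.04005)²) = 3.647/0.043308 = 84.21 atm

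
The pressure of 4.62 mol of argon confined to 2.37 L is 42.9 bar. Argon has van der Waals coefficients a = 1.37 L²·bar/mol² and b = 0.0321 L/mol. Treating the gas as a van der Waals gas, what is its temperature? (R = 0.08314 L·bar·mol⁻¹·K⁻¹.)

T = (P + a n²/V²)(V − nb)/(nR)
P + a n²/V² = 42.9 + (1.37)(4.62)²/(2.37)² = 48.106 bar
V − nb = 2.37 − (4.62)(0.0321) = 2.2217 L
T = (48.106)(2.2217)/((4.62)(0.08314)) = 278.2 K

T ≈ 278.2 K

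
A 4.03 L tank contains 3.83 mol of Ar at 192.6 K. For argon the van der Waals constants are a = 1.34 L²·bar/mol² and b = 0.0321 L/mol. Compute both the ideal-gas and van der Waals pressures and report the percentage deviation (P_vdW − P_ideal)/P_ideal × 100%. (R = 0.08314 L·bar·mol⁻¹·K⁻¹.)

Ideal: P_ideal = nRT/V = (3.83)(0.08314)(192.6)/4.03 = 15.2181 bar
vdW: P = nRT/(V − nb) − a n²/V² = 61.3289/3.90706 − 19.6563/16.2409 = 15.6969 − 1.21030 = 14.4866 bar
% deviation = (14.4866 − 15.2181)/15.2181 × 100% = -4.81%

-4.81 %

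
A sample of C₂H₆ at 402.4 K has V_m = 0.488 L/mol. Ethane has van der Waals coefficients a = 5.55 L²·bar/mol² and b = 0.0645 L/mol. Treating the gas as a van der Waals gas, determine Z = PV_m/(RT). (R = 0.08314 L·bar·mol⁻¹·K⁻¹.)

Z ≈ 0.8124

P = RT/(V_m − b) − a/V_m² = (0.08314)(402.4)/(0.488 − 0.0645) − 5.55/(0.488)²
  = 33.456/0.42350 − 23.305 = 78.999 − 23.305 = 55.694 bar
Z = PV_m/(RT) = (55.694)(0.488)/((0.08314)(402.4)) = 27.179/33.456 = 0.8124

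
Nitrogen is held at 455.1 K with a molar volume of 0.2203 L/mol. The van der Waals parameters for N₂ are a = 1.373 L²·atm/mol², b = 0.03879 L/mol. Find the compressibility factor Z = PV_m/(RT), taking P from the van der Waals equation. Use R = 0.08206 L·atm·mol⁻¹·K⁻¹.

P = RT/(V_m − b) − a/V_m² = (0.08206)(455.1)/(0.2203 − 0.03879) − 1.373/(0.2203)²
  = 37.346/0.18151 − 28.291 = 205.75 − 28.291 = 177.46 atm
Z = PV_m/(RT) = (177.46)(0.2203)/((0.08206)(455.1)) = 39.094/37.346 = 1.047

Z ≈ 1.047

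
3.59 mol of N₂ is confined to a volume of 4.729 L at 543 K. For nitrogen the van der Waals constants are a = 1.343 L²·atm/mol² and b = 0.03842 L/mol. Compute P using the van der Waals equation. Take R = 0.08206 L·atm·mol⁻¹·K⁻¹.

P ≈ 34.07 atm

P = nRT/(V − nb) − a n²/V²
nRT/(V − nb) = (3.59)(0.08206)(543)/(4.729 − 3.59×0.03842) = 159.97/4.5911 = 34.844 atm
a n²/V² = (1.343)(3.59)²/(4.729)² = 0.77397 atm
P = 34.844 − 0.77397 = 34.07 atm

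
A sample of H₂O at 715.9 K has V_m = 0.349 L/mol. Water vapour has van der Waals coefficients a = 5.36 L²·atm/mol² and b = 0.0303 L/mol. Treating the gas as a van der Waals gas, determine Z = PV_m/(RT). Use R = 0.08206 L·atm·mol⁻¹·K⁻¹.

P = RT/(V_m − b) − a/V_m² = (0.08206)(715.9)/(0.349 − 0.0303) − 5.36/(0.349)²
  = 58.747/0.31870 − 44.006 = 184.33 − 44.006 = 140.32 atm
Z = PV_m/(RT) = (140.32)(0.349)/((0.08206)(715.9)) = 48.972/58.747 = 0.8336

Z ≈ 0.8336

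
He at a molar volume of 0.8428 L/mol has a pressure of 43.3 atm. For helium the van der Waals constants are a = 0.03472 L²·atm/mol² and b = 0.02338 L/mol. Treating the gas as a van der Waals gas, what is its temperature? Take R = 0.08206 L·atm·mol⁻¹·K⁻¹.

T = (P + a/V_m²)(V_m − b)/R
P + a/V_m² = 43.3 + 0.03472/(0.8428)² = 43.349 atm
V_m − b = 0.8428 − 0.02338 = 0.81942 L/mol
T = (43.349)(0.81942)/0.08206 = 432.9 K

T ≈ 432.9 K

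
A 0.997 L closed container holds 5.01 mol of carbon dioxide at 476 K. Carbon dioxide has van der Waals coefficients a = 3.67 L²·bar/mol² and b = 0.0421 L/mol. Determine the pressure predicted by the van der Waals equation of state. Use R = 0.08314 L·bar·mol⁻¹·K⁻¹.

P = nRT/(V − nb) − a n²/V²
nRT/(V − nb) = (5.01)(0.08314)(476)/(0.997 − 5.01×0.0421) = 198.27/0.78608 = 252.23 bar
a n²/V² = (3.67)(5.01)²/(0.997)² = 92.673 bar
P = 252.23 − 92.673 = 159.6 bar

P ≈ 159.6 bar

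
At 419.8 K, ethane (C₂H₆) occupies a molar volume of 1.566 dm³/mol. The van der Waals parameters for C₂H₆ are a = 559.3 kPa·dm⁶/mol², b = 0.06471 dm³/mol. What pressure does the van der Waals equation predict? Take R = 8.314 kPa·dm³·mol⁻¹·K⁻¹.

P ≈ 2097 kPa

P = RT/(V_m − b) − a/V_m²
RT/(V_m − b) = (8.314)(419.8)/(1.566 − 0.06471) = 3490.2/1.5013 = 2324.8 kPa
a/V_m² = 559.3/(1.566)² = 228.07 kPa
P = 2324.8 − 228.07 = 2097 kPa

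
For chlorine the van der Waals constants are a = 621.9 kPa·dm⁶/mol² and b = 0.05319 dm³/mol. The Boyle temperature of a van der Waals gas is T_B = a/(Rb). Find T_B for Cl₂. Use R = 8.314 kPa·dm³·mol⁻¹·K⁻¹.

For a van der Waals gas the second virial coefficient B₂ = b − a/(RT) vanishes at T_B = a/(Rb).
T_B = 621.9/(8.314×0.05319) = 621.9/0.44222 = 1406 K

T_B ≈ 1406 K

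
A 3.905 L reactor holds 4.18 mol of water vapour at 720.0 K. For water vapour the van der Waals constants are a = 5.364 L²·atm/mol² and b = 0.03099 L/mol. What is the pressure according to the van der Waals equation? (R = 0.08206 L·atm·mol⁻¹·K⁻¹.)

P ≈ 59.27 atm

P = nRT/(V − nb) − a n²/V²
nRT/(V − nb) = (4.18)(0.08206)(720.0)/(3.905 − 4.18×0.03099) = 246.97/3.7755 = 65.414 atm
a n²/V² = (5.364)(4.18)²/(3.905)² = 6.1461 atm
P = 65.414 − 6.1461 = 59.27 atm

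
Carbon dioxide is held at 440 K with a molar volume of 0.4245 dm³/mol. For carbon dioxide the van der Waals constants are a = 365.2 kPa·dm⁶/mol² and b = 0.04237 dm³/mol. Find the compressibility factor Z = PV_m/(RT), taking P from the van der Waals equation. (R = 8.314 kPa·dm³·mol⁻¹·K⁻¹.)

Z ≈ 0.8757

P = RT/(V_m − b) − a/V_m² = (8.314)(440)/(0.4245 − 0.04237) − 365.2/(0.4245)²
  = 3658.2/0.38213 − 2026.6 = 9573.2 − 2026.6 = 7546.6 kPa
Z = PV_m/(RT) = (7546.6)(0.4245)/((8.314)(440)) = 3203.5/3658.2 = 0.8757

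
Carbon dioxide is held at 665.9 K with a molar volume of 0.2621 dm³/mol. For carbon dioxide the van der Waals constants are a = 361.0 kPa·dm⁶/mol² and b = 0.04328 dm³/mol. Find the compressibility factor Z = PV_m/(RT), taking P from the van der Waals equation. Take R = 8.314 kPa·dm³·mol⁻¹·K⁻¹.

P = RT/(V_m − b) − a/V_m² = (8.314)(665.9)/(0.2621 − 0.04328) − 361.0/(0.2621)²
  = 5536.3/0.21882 − 5255.0 = 25301 − 5255.0 = 20046 kPa
Z = PV_m/(RT) = (20046)(0.2621)/((8.314)(665.9)) = 5254.1/5536.3 = 0.9490

Z ≈ 0.9490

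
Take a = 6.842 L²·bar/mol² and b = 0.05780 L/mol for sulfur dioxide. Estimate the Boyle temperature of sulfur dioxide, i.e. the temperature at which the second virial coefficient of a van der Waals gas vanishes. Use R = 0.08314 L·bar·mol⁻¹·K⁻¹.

For a van der Waals gas the second virial coefficient B₂ = b − a/(RT) vanishes at T_B = a/(Rb).
T_B = 6.842/(0.08314×0.05780) = 6.842/0.0048055 = 1424 K

T_B ≈ 1424 K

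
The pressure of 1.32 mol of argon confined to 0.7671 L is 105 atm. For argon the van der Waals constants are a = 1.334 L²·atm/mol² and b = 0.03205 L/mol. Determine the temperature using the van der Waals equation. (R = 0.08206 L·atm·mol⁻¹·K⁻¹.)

T = (P + a n²/V²)(V − nb)/(nR)
P + a n²/V² = 105 + (1.334)(1.32)²/(0.7671)² = 108.95 atm
V − nb = 0.7671 − (1.32)(0.03205) = 0.72479 L
T = (108.95)(0.72479)/((1.32)(0.08206)) = 729.0 K

T ≈ 729.0 K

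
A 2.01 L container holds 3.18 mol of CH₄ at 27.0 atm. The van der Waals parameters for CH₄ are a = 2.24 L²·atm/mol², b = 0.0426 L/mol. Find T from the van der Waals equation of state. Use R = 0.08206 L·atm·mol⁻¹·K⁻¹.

T = (P + a n²/V²)(V − nb)/(nR)
P + a n²/V² = 27.0 + (2.24)(3.18)²/(2.01)² = 32.607 atm
V − nb = 2.01 − (3.18)(0.0426) = 1.8745 L
T = (32.607)(1.8745)/((3.18)(0.08206)) = 234.2 K

T ≈ 234.2 K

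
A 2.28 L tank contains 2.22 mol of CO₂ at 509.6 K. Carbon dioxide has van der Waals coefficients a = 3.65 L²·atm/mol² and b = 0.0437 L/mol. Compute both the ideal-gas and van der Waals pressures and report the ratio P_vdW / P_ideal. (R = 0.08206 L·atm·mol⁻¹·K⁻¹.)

P_vdW / P_ideal ≈ 0.9595

Ideal: P_ideal = nRT/V = (2.22)(0.08206)(509.6)/2.28 = 40.7173 atm
vdW: P = nRT/(V − nb) − a n²/V² = 92.8355/2.18299 − 17.9887/5.19840 = 42.5268 − 3.46043 = 39.0664 atm
Ratio = 39.0664/40.7173 = 0.9595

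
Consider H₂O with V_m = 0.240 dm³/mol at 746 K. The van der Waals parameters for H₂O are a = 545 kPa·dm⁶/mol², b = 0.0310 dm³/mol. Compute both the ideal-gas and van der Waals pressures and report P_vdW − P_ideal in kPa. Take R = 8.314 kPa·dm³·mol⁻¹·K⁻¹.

Ideal: P_ideal = RT/V_m = (8.314)(746)/0.240 = 25842.7 kPa
vdW: P = RT/(V_m − b) − a/V_m² = 6202.24/0.209000 − 545/0.0576000 = 29675.8 − 9461.81 = 20214.0 kPa
ΔP = 20214.0 − 25842.7 = -5629 kPa

ΔP ≈ -5629 kPa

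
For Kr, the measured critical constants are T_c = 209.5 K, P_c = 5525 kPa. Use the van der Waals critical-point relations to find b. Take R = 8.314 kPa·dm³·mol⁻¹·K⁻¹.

From T_c = 8a/(27Rb) and P_c = a/(27b²): b = R T_c/(8 P_c).
b = (8.314)(209.5)/(8×5525) = 1741.8/44200 = 0.03941 dm³/mol

b ≈ 0.03941 dm³/mol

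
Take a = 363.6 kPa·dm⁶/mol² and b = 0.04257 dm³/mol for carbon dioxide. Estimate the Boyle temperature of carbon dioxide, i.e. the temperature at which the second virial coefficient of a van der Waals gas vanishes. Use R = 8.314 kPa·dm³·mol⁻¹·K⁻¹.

For a van der Waals gas the second virial coefficient B₂ = b − a/(RT) vanishes at T_B = a/(Rb).
T_B = 363.6/(8.314×0.04257) = 363.6/0.35393 = 1027 K

T_B ≈ 1027 K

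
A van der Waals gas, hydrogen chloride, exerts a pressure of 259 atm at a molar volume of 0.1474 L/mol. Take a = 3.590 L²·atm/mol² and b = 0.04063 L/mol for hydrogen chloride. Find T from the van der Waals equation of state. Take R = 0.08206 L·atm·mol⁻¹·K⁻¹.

T = (P + a/V_m²)(V_m − b)/R
P + a/V_m² = 259 + 3.590/(0.1474)² = 424.23 atm
V_m − b = 0.1474 − 0.04063 = 0.10677 L/mol
T = (424.23)(0.10677)/0.08206 = 552.0 K

T ≈ 552.0 K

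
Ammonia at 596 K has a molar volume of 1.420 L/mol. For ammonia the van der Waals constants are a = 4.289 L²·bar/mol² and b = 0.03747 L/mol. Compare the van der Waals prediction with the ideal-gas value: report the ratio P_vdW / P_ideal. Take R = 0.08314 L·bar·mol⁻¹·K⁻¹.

P_vdW / P_ideal ≈ 0.9661

Ideal: P_ideal = RT/V_m = (0.08314)(596)/1.420 = 34.8954 bar
vdW: P = RT/(V_m − b) − a/V_m² = 49.5514/1.38253 − 4.289/2.01640 = 35.8411 − 2.12706 = 33.7140 bar
Ratio = 33.7140/34.8954 = 0.9661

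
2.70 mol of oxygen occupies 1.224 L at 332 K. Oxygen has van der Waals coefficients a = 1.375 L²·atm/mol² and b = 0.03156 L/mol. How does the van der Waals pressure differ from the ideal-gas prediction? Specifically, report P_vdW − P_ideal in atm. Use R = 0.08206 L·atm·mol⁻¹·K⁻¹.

Ideal: P_ideal = nRT/V = (2.70)(0.08206)(332)/1.224 = 60.0969 atm
vdW: P = nRT/(V − nb) − a n²/V² = 73.5586/1.13879 − 10.0238/1.49818 = 64.5936 − 6.69065 = 57.9030 atm
ΔP = 57.9030 − 60.0969 = -2.194 atm

ΔP ≈ -2.194 atm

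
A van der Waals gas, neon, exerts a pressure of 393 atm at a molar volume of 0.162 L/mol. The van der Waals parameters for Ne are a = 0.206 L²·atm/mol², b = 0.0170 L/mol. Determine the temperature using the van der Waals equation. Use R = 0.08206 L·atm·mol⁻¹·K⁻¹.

T = (P + a/V_m²)(V_m − b)/R
P + a/V_m² = 393 + 0.206/(0.162)² = 400.85 atm
V_m − b = 0.162 − 0.0170 = 0.14500 L/mol
T = (400.85)(0.14500)/0.08206 = 708.3 K

T ≈ 708.3 K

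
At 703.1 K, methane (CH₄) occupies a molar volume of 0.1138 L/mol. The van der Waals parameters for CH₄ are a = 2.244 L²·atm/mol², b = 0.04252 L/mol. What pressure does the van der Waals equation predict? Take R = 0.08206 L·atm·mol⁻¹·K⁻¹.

P = RT/(V_m − b) − a/V_m²
RT/(V_m − b) = (0.08206)(703.1)/(0.1138 − 0.04252) = 57.696/0.071280 = 809.43 atm
a/V_m² = 2.244/(0.1138)² = 173.28 atm
P = 809.43 − 173.28 = 636.2 atm

P ≈ 636.2 atm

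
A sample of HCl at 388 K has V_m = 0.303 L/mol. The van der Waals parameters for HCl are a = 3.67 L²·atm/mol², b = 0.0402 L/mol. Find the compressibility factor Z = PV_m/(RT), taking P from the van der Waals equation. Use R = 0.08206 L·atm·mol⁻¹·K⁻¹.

P = RT/(V_m − b) − a/V_m² = (0.08206)(388)/(0.303 − 0.0402) − 3.67/(0.303)²
  = 31.839/0.26280 − 39.974 = 121.15 − 39.974 = 81.18 atm
Z = PV_m/(RT) = (81.18)(0.303)/((0.08206)(388)) = 24.598/31.839 = 0.7726

Z ≈ 0.7726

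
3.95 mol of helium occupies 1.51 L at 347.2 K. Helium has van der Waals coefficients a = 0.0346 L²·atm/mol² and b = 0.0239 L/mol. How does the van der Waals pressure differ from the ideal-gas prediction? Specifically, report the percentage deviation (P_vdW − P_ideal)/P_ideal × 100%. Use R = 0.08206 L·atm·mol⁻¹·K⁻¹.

6.35 %

Ideal: P_ideal = nRT/V = (3.95)(0.08206)(347.2)/1.51 = 74.5300 atm
vdW: P = nRT/(V − nb) − a n²/V² = 112.540/1.41560 − 0.539847/2.28010 = 79.4999 − 0.236765 = 79.2631 atm
% deviation = (79.2631 − 74.5300)/74.5300 × 100% = 6.35%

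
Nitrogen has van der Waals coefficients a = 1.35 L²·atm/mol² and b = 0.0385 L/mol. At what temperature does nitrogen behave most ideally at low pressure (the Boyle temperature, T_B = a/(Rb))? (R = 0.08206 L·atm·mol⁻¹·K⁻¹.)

T_B ≈ 427.3 K

For a van der Waals gas the second virial coefficient B₂ = b − a/(RT) vanishes at T_B = a/(Rb).
T_B = 1.35/(0.08206×0.0385) = 1.35/0.0031593 = 427.3 K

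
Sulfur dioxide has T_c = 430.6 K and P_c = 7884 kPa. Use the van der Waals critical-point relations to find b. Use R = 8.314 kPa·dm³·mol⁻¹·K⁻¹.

From T_c = 8a/(27Rb) and P_c = a/(27b²): b = R T_c/(8 P_c).
b = (8.314)(430.6)/(8×7884) = 3580.0/63072 = 0.05676 dm³/mol

b ≈ 0.05676 dm³/mol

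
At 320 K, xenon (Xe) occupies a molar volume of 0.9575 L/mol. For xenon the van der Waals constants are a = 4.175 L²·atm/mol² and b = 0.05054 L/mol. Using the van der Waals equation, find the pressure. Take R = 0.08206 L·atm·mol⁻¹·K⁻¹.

P = RT/(V_m − b) − a/V_m²
RT/(V_m − b) = (0.08206)(320)/(0.9575 − 0.05054) = 26.259/0.90696 = 28.953 atm
a/V_m² = 4.175/(0.9575)² = 4.5539 atm
P = 28.953 − 4.5539 = 24.40 atm

P ≈ 24.40 atm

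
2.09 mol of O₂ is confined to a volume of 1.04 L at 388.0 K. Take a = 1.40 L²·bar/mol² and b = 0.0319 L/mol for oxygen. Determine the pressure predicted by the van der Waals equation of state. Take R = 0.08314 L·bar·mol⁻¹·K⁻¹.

P ≈ 63.61 bar

P = nRT/(V − nb) − a n²/V²
nRT/(V − nb) = (2.09)(0.08314)(388.0)/(1.04 − 2.09×0.0319) = 67.420/0.97333 = 69.267 bar
a n²/V² = (1.40)(2.09)²/(1.04)² = 5.6540 bar
P = 69.267 − 5.6540 = 63.61 bar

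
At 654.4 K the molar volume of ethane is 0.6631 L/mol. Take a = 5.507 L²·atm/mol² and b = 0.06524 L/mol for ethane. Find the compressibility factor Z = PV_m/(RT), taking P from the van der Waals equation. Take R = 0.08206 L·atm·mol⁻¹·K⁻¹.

Z ≈ 0.9545

P = RT/(V_m − b) − a/V_m² = (0.08206)(654.4)/(0.6631 − 0.06524) − 5.507/(0.6631)²
  = 53.700/0.59786 − 12.524 = 89.820 − 12.524 = 77.296 atm
Z = PV_m/(RT) = (77.296)(0.6631)/((0.08206)(654.4)) = 51.255/53.700 = 0.9545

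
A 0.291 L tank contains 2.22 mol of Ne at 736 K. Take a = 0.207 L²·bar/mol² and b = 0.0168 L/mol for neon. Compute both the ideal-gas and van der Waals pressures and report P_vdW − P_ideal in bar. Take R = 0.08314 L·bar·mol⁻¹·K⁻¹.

Ideal: P_ideal = nRT/V = (2.22)(0.08314)(736)/0.291 = 466.818 bar
vdW: P = nRT/(V − nb) − a n²/V² = 135.844/0.253704 − 1.02018/0.0846810 = 535.443 − 12.0473 = 523.396 bar
ΔP = 523.396 − 466.818 = 56.58 bar

ΔP ≈ 56.58 bar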